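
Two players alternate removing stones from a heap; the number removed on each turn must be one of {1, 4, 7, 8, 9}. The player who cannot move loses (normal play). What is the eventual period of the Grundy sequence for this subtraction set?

15

G(0) = 0
G(1) = mex{0} = 1
G(2) = mex{1} = 0
G(3) = mex{0} = 1
G(4) = mex{1,0} = 2
G(5) = mex{2,1} = 0
G(6) = mex{0,0} = 1
G(7) = mex{1,1,0} = 2
G(8) = mex{2,2,1,0} = 3
G(9) = mex{3,0,0,1,0} = 2
G(10) = mex{2,1,1,0,1} = 3
G(11) = mex{3,2,2,1,0} = 4
G(12) = mex{4,3,0,2,1} = 5
G(13) = mex{5,2,1,0,2} = 3
G(14) = mex{3,3,2,1,0} = 4
G(15) = mex{4,4,3,2,1} = 0
G(16) = mex{0,5,2,3,2} = 1
G(17) = mex{1,3,3,2,3} = 0
G(18) = mex{0,4,4,3,2} = 1
G(19) = mex{1,0,5,4,3} = 2
G(20) = mex{2,1,3,5,4} = 0
G(21) = mex{0,0,4,3,5} = 1
G(22) = mex{1,1,0,4,3} = 2
G(23) = mex{2,2,1,0,4} = 3
G(24) = mex{3,0,0,1,0} = 2
G(25) = mex{2,1,1,0,1} = 3
G(26) = mex{3,2,2,1,0} = 4
G(27) = mex{4,3,0,2,1} = 5
G(28) = mex{5,2,1,0,2} = 3
G(29) = mex{3,3,2,1,0} = 4
G(30) = mex{4,4,3,2,1} = 0
G(31) = mex{0,5,2,3,2} = 1
G(n+15) = G(n) holds for n = 0,…,8 (a full window of length max(S) = 9), so the sequence is purely periodic with period 15.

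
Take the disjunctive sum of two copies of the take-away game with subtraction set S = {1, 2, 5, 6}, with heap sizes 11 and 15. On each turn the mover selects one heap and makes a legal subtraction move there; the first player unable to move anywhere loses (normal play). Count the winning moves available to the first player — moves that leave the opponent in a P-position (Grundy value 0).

0

All heaps use S = {1, 2, 5, 6}:
G(0) = 0
G(1) = mex{0} = 1
G(2) = mex{1,0} = 2
G(3) = mex{2,1} = 0
G(4) = mex{0,2} = 1
G(5) = mex{1,0,0} = 2
G(6) = mex{2,1,1,0} = 3
G(7) = mex{3,2,2,1} = 0
G(8) = mex{0,3,0,2} = 1
G(9) = mex{1,0,1,0} = 2
G(10) = mex{2,1,2,1} = 0
G(11) = mex{0,2,3,2} = 1
G(12) = mex{1,0,0,3} = 2
G(13) = mex{2,1,1,0} = 3
G(14) = mex{3,2,2,1} = 0
G(15) = mex{0,3,0,2} = 1
Heap A: G(11) = 1.
Heap B: G(15) = 1.
Combined Grundy value = 1 ⊕ 1 = 0.
A winning move leaves total XOR = 0, i.e. changes one component's Grundy value g to g ⊕ X where X is the current total.
Heap A: target g' = 1⊕0 = 1, but every legal move changes the Grundy value (mex property), so 0 moves.
Heap B: target g' = 1⊕0 = 1, but every legal move changes the Grundy value (mex property), so 0 moves.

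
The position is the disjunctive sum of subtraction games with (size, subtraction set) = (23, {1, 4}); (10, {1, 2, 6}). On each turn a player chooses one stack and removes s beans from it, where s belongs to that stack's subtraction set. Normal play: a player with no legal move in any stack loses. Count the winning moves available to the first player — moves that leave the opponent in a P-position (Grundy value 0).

Stack A, S = {1, 4}:
G(0) = 0
G(1) = mex{0} = 1
G(2) = mex{1} = 0
G(3) = mex{0} = 1
G(4) = mex{1,0} = 2
G(5) = mex{2,1} = 0
G(6) = mex{0,0} = 1
G(7) = mex{1,1} = 0
G(8) = mex{0,2} = 1
G(9) = mex{1,0} = 2
G(10) = mex{2,1} = 0
G(11) = mex{0,0} = 1
G(12) = mex{1,1} = 0
G(13) = mex{0,2} = 1
G(14) = mex{1,0} = 2
G(15) = mex{2,1} = 0
G(16) = mex{0,0} = 1
G(17) = mex{1,1} = 0
G(18) = mex{0,2} = 1
G(19) = mex{1,0} = 2
G(20) = mex{2,1} = 0
G(21) = mex{0,0} = 1
G(22) = mex{1,1} = 0
G(23) = mex{0,2} = 1
G_A(23) = 1.
Stack B, S = {1, 2, 6}:
n :  0  1  2  3  4  5  6  7  8  9 10
G :  0  1  2  0  1  2  3  0  1  2  0
G_B(10) = 0.
Combined Grundy value = 1 ⊕ 0 = 1.
A winning move leaves total XOR = 0, i.e. changes one component's Grundy value g to g ⊕ X where X is the current total.
Stack A: need g' = 1⊕1 = 0. Options: 23−1→G=0, 23−4→G=2. Hits: 1.
Stack B: need g' = 0⊕1 = 1. Options: 10−1→G=2, 10−2→G=1, 10−6→G=1. Hits: 2.

3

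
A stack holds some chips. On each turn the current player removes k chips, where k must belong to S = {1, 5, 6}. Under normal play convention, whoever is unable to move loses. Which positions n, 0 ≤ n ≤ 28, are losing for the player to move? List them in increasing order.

G(0) = 0
G(1) = mex{0} = 1
G(2) = mex{1} = 0
G(3) = mex{0} = 1
G(4) = mex{1} = 0
G(5) = mex{0,0} = 1
G(6) = mex{1,1,0} = 2
G(7) = mex{2,0,1} = 3
G(8) = mex{3,1,0} = 2
G(9) = mex{2,0,1} = 3
G(10) = mex{3,1,0} = 2
G(11) = mex{2,2,1} = 0
G(12) = mex{0,3,2} = 1
G(13) = mex{1,2,3} = 0
G(14) = mex{0,3,2} = 1
G(15) = mex{1,2,3} = 0
G(16) = mex{0,0,2} = 1
G(17) = mex{1,1,0} = 2
G(18) = mex{2,0,1} = 3
G(19) = mex{3,1,0} = 2
G(20) = mex{2,0,1} = 3
G(21) = mex{3,1,0} = 2
G(22) = mex{2,2,1} = 0
G(23) = mex{0,3,2} = 1
G(24) = mex{1,2,3} = 0
G(25) = mex{0,3,2} = 1
G(26) = mex{1,2,3} = 0
G(27) = mex{0,0,2} = 1
G(28) = mex{1,1,0} = 2
P-positions are exactly the n with G(n) = 0.

0, 2, 4, 11, 13, 15, 22, 24, 26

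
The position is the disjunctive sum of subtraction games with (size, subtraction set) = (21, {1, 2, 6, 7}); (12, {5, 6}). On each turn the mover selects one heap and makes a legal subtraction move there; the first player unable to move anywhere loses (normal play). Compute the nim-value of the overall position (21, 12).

2

Heap A, S = {1, 2, 6, 7}:
G(0) = 0
G(1) = mex{0} = 1
G(2) = mex{1,0} = 2
G(3) = mex{2,1} = 0
G(4) = mex{0,2} = 1
G(5) = mex{1,0} = 2
G(6) = mex{2,1,0} = 3
G(7) = mex{3,2,1,0} = 4
G(8) = mex{4,3,2,1} = 0
G(9) = mex{0,4,0,2} = 1
G(10) = mex{1,0,1,0} = 2
G(11) = mex{2,1,2,1} = 0
G(12) = mex{0,2,3,2} = 1
G(13) = mex{1,0,4,3} = 2
G(14) = mex{2,1,0,4} = 3
G(15) = mex{3,2,1,0} = 4
G(16) = mex{4,3,2,1} = 0
G(17) = mex{0,4,0,2} = 1
G(18) = mex{1,0,1,0} = 2
G(19) = mex{2,1,2,1} = 0
G(20) = mex{0,2,3,2} = 1
G(21) = mex{1,0,4,3} = 2
G_A(21) = 2.
Heap B, S = {5, 6}:
n :  0  1  2  3  4  5  6  7  8  9 10 11 12
G :  0  0  0  0  0  1  1  1  1  1  2  0  0
G_B(12) = 0.
Combined Grundy value = 2 ⊕ 0 = 2.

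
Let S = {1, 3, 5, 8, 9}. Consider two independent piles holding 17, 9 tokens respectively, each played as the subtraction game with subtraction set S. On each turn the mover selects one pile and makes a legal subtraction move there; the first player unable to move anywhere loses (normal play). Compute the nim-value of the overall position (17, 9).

2

All piles use S = {1, 3, 5, 8, 9}:
n :  0  1  2  3  4  5  6  7  8  9 10 11 12 13 14 15 16 17
G :  0  1  0  1  0  1  0  1  2  3  2  3  2  3  2  3  0  1
Pile A: G(17) = 1.
Pile B: G(9) = 3.
Combined Grundy value = 1 ⊕ 3 = 2.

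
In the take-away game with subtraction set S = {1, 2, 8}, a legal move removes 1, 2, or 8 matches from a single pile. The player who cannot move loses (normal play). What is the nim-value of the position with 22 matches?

1

G(0) = 0
G(1) = mex{0} = 1
G(2) = mex{1,0} = 2
G(3) = mex{2,1} = 0
G(4) = mex{0,2} = 1
G(5) = mex{1,0} = 2
G(6) = mex{2,1} = 0
G(7) = mex{0,2} = 1
G(8) = mex{1,0,0} = 2
G(9) = mex{2,1,1} = 0
G(10) = mex{0,2,2} = 1
G(11) = mex{1,0,0} = 2
G(12) = mex{2,1,1} = 0
G(13) = mex{0,2,2} = 1
G(14) = mex{1,0,0} = 2
G(15) = mex{2,1,1} = 0
G(16) = mex{0,2,2} = 1
G(17) = mex{1,0,0} = 2
G(18) = mex{2,1,1} = 0
G(19) = mex{0,2,2} = 1
G(20) = mex{1,0,0} = 2
G(21) = mex{2,1,1} = 0
G(22) = mex{0,2,2} = 1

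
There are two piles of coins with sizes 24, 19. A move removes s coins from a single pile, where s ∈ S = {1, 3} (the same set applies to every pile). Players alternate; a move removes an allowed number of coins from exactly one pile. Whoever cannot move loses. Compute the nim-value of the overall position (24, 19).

1

All piles use S = {1, 3}:
n :  0  1  2  3  4  5  6  7  8  9 10 11 12 13 14 15 16 17 18 19 20 21 22 23 24
G :  0  1  0  1  0  1  0  1  0  1  0  1  0  1  0  1  0  1  0  1  0  1  0  1  0
Pile A: G(24) = 0.
Pile B: G(19) = 1.
Combined Grundy value = 0 ⊕ 1 = 1.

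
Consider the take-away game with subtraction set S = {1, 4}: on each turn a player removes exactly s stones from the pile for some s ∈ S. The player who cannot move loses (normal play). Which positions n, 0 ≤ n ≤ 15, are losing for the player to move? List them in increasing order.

0, 2, 5, 7, 10, 12, 15

n :  0  1  2  3  4  5  6  7  8  9 10 11 12 13 14 15
G :  0  1  0  1  2  0  1  0  1  2  0  1  0  1  2  0
P-positions are exactly the n with G(n) = 0.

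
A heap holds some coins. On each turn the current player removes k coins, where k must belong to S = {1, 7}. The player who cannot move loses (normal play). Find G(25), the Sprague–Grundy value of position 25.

n :  0  1  2  3  4  5  6  7  8  9 10 11 12 13 14 15 16 17 18 19 20 21 22 23 24 25
G :  0  1  0  1  0  1  0  1  0  1  0  1  0  1  0  1  0  1  0  1  0  1  0  1  0  1

1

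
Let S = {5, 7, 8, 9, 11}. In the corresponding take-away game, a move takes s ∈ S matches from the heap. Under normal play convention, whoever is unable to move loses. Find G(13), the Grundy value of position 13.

n :  0  1  2  3  4  5  6  7  8  9 10 11 12 13
G :  0  0  0  0  0  1  1  1  1  1  2  2  2  2

2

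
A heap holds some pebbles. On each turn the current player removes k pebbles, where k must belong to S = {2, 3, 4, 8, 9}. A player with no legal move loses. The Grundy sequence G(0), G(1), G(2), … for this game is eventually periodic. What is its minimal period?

n :  0  1  2  3  4  5  6  7  8  9 10 11 12 13 14 15 16
G :  0  0  1  1  2  2  0  0  1  1  2  2  0  0  1  1  2
G(n+6) = G(n) holds for n = 0,…,8 (a full window of length max(S) = 9), so the sequence is purely periodic with period 6.

6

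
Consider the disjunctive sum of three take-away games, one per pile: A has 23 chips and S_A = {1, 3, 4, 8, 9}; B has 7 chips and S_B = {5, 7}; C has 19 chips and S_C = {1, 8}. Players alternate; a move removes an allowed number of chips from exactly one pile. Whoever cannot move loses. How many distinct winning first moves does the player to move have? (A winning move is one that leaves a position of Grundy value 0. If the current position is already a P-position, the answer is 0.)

2

Pile A, S = {1, 3, 4, 8, 9}:
n :  0  1  2  3  4  5  6  7  8  9 10 11 12 13 14 15 16 17 18 19 20 21 22 23
G :  0  1  0  1  2  3  2  0  1  4  3  2  0  1  0  1  2  3  2  0  1  4  3  2
G_A(23) = 2.
Pile B, S = {5, 7}:
G(0) = 0
G(1) = mex{} = 0
G(2) = mex{} = 0
G(3) = mex{} = 0
G(4) = mex{} = 0
G(5) = mex{0} = 1
G(6) = mex{0} = 1
G(7) = mex{0,0} = 1
G_B(7) = 1.
Pile C, S = {1, 8}:
G(0) = 0
G(1) = mex{0} = 1
G(2) = mex{1} = 0
G(3) = mex{0} = 1
G(4) = mex{1} = 0
G(5) = mex{0} = 1
G(6) = mex{1} = 0
G(7) = mex{0} = 1
G(8) = mex{1,0} = 2
G(9) = mex{2,1} = 0
G(10) = mex{0,0} = 1
G(11) = mex{1,1} = 0
G(12) = mex{0,0} = 1
G(13) = mex{1,1} = 0
G(14) = mex{0,0} = 1
G(15) = mex{1,1} = 0
G(16) = mex{0,2} = 1
G(17) = mex{1,0} = 2
G(18) = mex{2,1} = 0
G(19) = mex{0,0} = 1
G_C(19) = 1.
Combined Grundy value = 2 ⊕ 1 ⊕ 1 = 2.
A winning move leaves total XOR = 0, i.e. changes one component's Grundy value g to g ⊕ X where X is the current total.
Pile A: need g' = 2⊕2 = 0. Options: 23−1→G=3, 23−3→G=1, 23−4→G=0, 23−8→G=1, 23−9→G=0. Hits: 2.
Pile B: need g' = 1⊕2 = 3. Options: 7−5→G=0, 7−7→G=0. Hits: 0.
Pile C: need g' = 1⊕2 = 3. Options: 19−1→G=0, 19−8→G=0. Hits: 0.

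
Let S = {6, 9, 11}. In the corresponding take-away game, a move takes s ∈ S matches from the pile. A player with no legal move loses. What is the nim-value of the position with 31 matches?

2

G(0) = 0
G(1) = mex{} = 0
G(2) = mex{} = 0
G(3) = mex{} = 0
G(4) = mex{} = 0
G(5) = mex{} = 0
G(6) = mex{0} = 1
G(7) = mex{0} = 1
G(8) = mex{0} = 1
G(9) = mex{0,0} = 1
G(10) = mex{0,0} = 1
G(11) = mex{0,0,0} = 1
G(12) = mex{1,0,0} = 2
G(13) = mex{1,0,0} = 2
G(14) = mex{1,0,0} = 2
G(15) = mex{1,1,0} = 2
G(16) = mex{1,1,0} = 2
G(17) = mex{1,1,1} = 0
G(18) = mex{2,1,1} = 0
G(19) = mex{2,1,1} = 0
G(20) = mex{2,1,1} = 0
G(21) = mex{2,2,1} = 0
G(22) = mex{2,2,1} = 0
G(23) = mex{0,2,2} = 1
G(24) = mex{0,2,2} = 1
G(25) = mex{0,2,2} = 1
G(26) = mex{0,0,2} = 1
G(27) = mex{0,0,2} = 1
G(28) = mex{0,0,0} = 1
G(29) = mex{1,0,0} = 2
G(30) = mex{1,0,0} = 2
G(31) = mex{1,0,0} = 2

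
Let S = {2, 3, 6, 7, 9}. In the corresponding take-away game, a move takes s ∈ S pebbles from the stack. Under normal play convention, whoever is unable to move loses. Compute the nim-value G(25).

5

G(0) = 0
G(1) = mex{} = 0
G(2) = mex{0} = 1
G(3) = mex{0,0} = 1
G(4) = mex{1,0} = 2
G(5) = mex{1,1} = 0
G(6) = mex{2,1,0} = 3
G(7) = mex{0,2,0,0} = 1
G(8) = mex{3,0,1,0} = 2
G(9) = mex{1,3,1,1,0} = 2
G(10) = mex{2,1,2,1,0} = 3
G(11) = mex{2,2,0,2,1} = 3
G(12) = mex{3,2,3,0,1} = 4
G(13) = mex{3,3,1,3,2} = 0
G(14) = mex{4,3,2,1,0} = 5
G(15) = mex{0,4,2,2,3} = 1
G(16) = mex{5,0,3,2,1} = 4
G(17) = mex{1,5,3,3,2} = 0
G(18) = mex{4,1,4,3,2} = 0
G(19) = mex{0,4,0,4,3} = 1
G(20) = mex{0,0,5,0,3} = 1
G(21) = mex{1,0,1,5,4} = 2
G(22) = mex{1,1,4,1,0} = 2
G(23) = mex{2,1,0,4,5} = 3
G(24) = mex{2,2,0,0,1} = 3
G(25) = mex{3,2,1,0,4} = 5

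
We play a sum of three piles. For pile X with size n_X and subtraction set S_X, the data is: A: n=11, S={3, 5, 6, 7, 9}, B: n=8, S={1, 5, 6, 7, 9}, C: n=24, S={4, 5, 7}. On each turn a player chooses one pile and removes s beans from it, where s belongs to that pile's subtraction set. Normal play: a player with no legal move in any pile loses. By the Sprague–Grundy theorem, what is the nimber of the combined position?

Pile A, S = {3, 5, 6, 7, 9}:
G(0) = 0
G(1) = mex{} = 0
G(2) = mex{} = 0
G(3) = mex{0} = 1
G(4) = mex{0} = 1
G(5) = mex{0,0} = 1
G(6) = mex{1,0,0} = 2
G(7) = mex{1,0,0,0} = 2
G(8) = mex{1,1,0,0} = 2
G(9) = mex{2,1,1,0,0} = 3
G(10) = mex{2,1,1,1,0} = 3
G(11) = mex{2,2,1,1,0} = 3
G_A(11) = 3.
Pile B, S = {1, 5, 6, 7, 9}:
G(0) = 0
G(1) = mex{0} = 1
G(2) = mex{1} = 0
G(3) = mex{0} = 1
G(4) = mex{1} = 0
G(5) = mex{0,0} = 1
G(6) = mex{1,1,0} = 2
G(7) = mex{2,0,1,0} = 3
G(8) = mex{3,1,0,1} = 2
G_B(8) = 2.
Pile C, S = {4, 5, 7}:
n :  0  1  2  3  4  5  6  7  8  9 10 11 12 13 14 15 16 17 18 19 20 21 22 23 24
G :  0  0  0  0  1  1  1  1  2  2  2  0  0  0  0  1  1  1  1  2  2  2  0  0  0
G_C(24) = 0.
Combined Grundy value = 3 ⊕ 2 ⊕ 0 = 1.

1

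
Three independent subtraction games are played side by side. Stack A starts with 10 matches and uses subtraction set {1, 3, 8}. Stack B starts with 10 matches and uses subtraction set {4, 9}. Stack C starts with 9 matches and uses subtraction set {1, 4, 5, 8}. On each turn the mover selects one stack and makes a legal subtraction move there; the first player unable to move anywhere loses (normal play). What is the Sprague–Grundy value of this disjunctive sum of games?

Stack A, S = {1, 3, 8}:
G(0) = 0
G(1) = mex{0} = 1
G(2) = mex{1} = 0
G(3) = mex{0,0} = 1
G(4) = mex{1,1} = 0
G(5) = mex{0,0} = 1
G(6) = mex{1,1} = 0
G(7) = mex{0,0} = 1
G(8) = mex{1,1,0} = 2
G(9) = mex{2,0,1} = 3
G(10) = mex{3,1,0} = 2
G_A(10) = 2.
Stack B, S = {4, 9}:
G(0) = 0
G(1) = mex{} = 0
G(2) = mex{} = 0
G(3) = mex{} = 0
G(4) = mex{0} = 1
G(5) = mex{0} = 1
G(6) = mex{0} = 1
G(7) = mex{0} = 1
G(8) = mex{1} = 0
G(9) = mex{1,0} = 2
G(10) = mex{1,0} = 2
G_B(10) = 2.
Stack C, S = {1, 4, 5, 8}:
G(0) = 0
G(1) = mex{0} = 1
G(2) = mex{1} = 0
G(3) = mex{0} = 1
G(4) = mex{1,0} = 2
G(5) = mex{2,1,0} = 3
G(6) = mex{3,0,1} = 2
G(7) = mex{2,1,0} = 3
G(8) = mex{3,2,1,0} = 4
G(9) = mex{4,3,2,1} = 0
G_C(9) = 0.
Combined Grundy value = 2 ⊕ 2 ⊕ 0 = 0.

0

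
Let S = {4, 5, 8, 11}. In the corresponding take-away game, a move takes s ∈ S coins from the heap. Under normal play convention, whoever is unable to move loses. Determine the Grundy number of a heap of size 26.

n :  0  1  2  3  4  5  6  7  8  9 10 11 12 13 14 15 16 17 18 19 20 21 22 23 24 25 26
G :  0  0  0  0  1  1  1  1  2  2  2  2  3  3  3  0  0  0  0  1  1  1  1  2  2  2  2

2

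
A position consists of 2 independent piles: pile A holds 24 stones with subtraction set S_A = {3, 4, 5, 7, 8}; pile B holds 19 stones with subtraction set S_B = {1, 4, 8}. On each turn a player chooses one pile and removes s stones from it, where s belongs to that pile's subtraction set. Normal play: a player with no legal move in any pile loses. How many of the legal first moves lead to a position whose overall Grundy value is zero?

0

Pile A, S = {3, 4, 5, 7, 8}:
n :  0  1  2  3  4  5  6  7  8  9 10 11 12 13 14 15 16 17 18 19 20 21 22 23 24
G :  0  0  0  1  1  1  2  2  2  3  3  0  0  0  1  1  1  2  2  2  3  3  0  0  0
G_A(24) = 0.
Pile B, S = {1, 4, 8}:
G(0) = 0
G(1) = mex{0} = 1
G(2) = mex{1} = 0
G(3) = mex{0} = 1
G(4) = mex{1,0} = 2
G(5) = mex{2,1} = 0
G(6) = mex{0,0} = 1
G(7) = mex{1,1} = 0
G(8) = mex{0,2,0} = 1
G(9) = mex{1,0,1} = 2
G(10) = mex{2,1,0} = 3
G(11) = mex{3,0,1} = 2
G(12) = mex{2,1,2} = 0
G(13) = mex{0,2,0} = 1
G(14) = mex{1,3,1} = 0
G(15) = mex{0,2,0} = 1
G(16) = mex{1,0,1} = 2
G(17) = mex{2,1,2} = 0
G(18) = mex{0,0,3} = 1
G(19) = mex{1,1,2} = 0
G_B(19) = 0.
Combined Grundy value = 0 ⊕ 0 = 0.
A winning move leaves total XOR = 0, i.e. changes one component's Grundy value g to g ⊕ X where X is the current total.
Pile A: target g' = 0⊕0 = 0, but every legal move changes the Grundy value (mex property), so 0 moves.
Pile B: target g' = 0⊕0 = 0, but every legal move changes the Grundy value (mex property), so 0 moves.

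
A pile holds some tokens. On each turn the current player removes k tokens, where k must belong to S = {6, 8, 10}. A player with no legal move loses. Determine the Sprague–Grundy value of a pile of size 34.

0

G(0) = 0
G(1) = mex{} = 0
G(2) = mex{} = 0
G(3) = mex{} = 0
G(4) = mex{} = 0
G(5) = mex{} = 0
G(6) = mex{0} = 1
G(7) = mex{0} = 1
G(8) = mex{0,0} = 1
G(9) = mex{0,0} = 1
G(10) = mex{0,0,0} = 1
G(11) = mex{0,0,0} = 1
G(12) = mex{1,0,0} = 2
G(13) = mex{1,0,0} = 2
G(14) = mex{1,1,0} = 2
G(15) = mex{1,1,0} = 2
G(16) = mex{1,1,1} = 0
G(17) = mex{1,1,1} = 0
G(18) = mex{2,1,1} = 0
G(19) = mex{2,1,1} = 0
G(20) = mex{2,2,1} = 0
G(21) = mex{2,2,1} = 0
G(22) = mex{0,2,2} = 1
G(23) = mex{0,2,2} = 1
G(24) = mex{0,0,2} = 1
G(25) = mex{0,0,2} = 1
G(26) = mex{0,0,0} = 1
G(27) = mex{0,0,0} = 1
G(28) = mex{1,0,0} = 2
G(29) = mex{1,0,0} = 2
G(30) = mex{1,1,0} = 2
G(31) = mex{1,1,0} = 2
G(32) = mex{1,1,1} = 0
G(33) = mex{1,1,1} = 0
G(34) = mex{2,1,1} = 0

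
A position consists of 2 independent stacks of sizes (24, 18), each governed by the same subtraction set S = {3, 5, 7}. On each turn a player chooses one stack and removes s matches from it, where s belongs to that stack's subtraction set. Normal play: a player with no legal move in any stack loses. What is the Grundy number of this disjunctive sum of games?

3

All stacks use S = {3, 5, 7}:
G(0) = 0
G(1) = mex{} = 0
G(2) = mex{} = 0
G(3) = mex{0} = 1
G(4) = mex{0} = 1
G(5) = mex{0,0} = 1
G(6) = mex{1,0} = 2
G(7) = mex{1,0,0} = 2
G(8) = mex{1,1,0} = 2
G(9) = mex{2,1,0} = 3
G(10) = mex{2,1,1} = 0
G(11) = mex{2,2,1} = 0
G(12) = mex{3,2,1} = 0
G(13) = mex{0,2,2} = 1
G(14) = mex{0,3,2} = 1
G(15) = mex{0,0,2} = 1
G(16) = mex{1,0,3} = 2
G(17) = mex{1,0,0} = 2
G(18) = mex{1,1,0} = 2
G(19) = mex{2,1,0} = 3
G(20) = mex{2,1,1} = 0
G(21) = mex{2,2,1} = 0
G(22) = mex{3,2,1} = 0
G(23) = mex{0,2,2} = 1
G(24) = mex{0,3,2} = 1
Stack A: G(24) = 1.
Stack B: G(18) = 2.
Combined Grundy value = 1 ⊕ 2 = 3.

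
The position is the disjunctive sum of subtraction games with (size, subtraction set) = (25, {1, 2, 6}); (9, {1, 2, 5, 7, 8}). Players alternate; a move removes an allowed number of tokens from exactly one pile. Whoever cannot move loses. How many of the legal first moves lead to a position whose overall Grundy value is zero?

4

Pile A, S = {1, 2, 6}:
G(0) = 0
G(1) = mex{0} = 1
G(2) = mex{1,0} = 2
G(3) = mex{2,1} = 0
G(4) = mex{0,2} = 1
G(5) = mex{1,0} = 2
G(6) = mex{2,1,0} = 3
G(7) = mex{3,2,1} = 0
G(8) = mex{0,3,2} = 1
G(9) = mex{1,0,0} = 2
G(10) = mex{2,1,1} = 0
G(11) = mex{0,2,2} = 1
G(12) = mex{1,0,3} = 2
G(13) = mex{2,1,0} = 3
G(14) = mex{3,2,1} = 0
G(15) = mex{0,3,2} = 1
G(16) = mex{1,0,0} = 2
G(17) = mex{2,1,1} = 0
G(18) = mex{0,2,2} = 1
G(19) = mex{1,0,3} = 2
G(20) = mex{2,1,0} = 3
G(21) = mex{3,2,1} = 0
G(22) = mex{0,3,2} = 1
G(23) = mex{1,0,0} = 2
G(24) = mex{2,1,1} = 0
G(25) = mex{0,2,2} = 1
G_A(25) = 1.
Pile B, S = {1, 2, 5, 7, 8}:
G(0) = 0
G(1) = mex{0} = 1
G(2) = mex{1,0} = 2
G(3) = mex{2,1} = 0
G(4) = mex{0,2} = 1
G(5) = mex{1,0,0} = 2
G(6) = mex{2,1,1} = 0
G(7) = mex{0,2,2,0} = 1
G(8) = mex{1,0,0,1,0} = 2
G(9) = mex{2,1,1,2,1} = 0
G_B(9) = 0.
Combined Grundy value = 1 ⊕ 0 = 1.
A winning move leaves total XOR = 0, i.e. changes one component's Grundy value g to g ⊕ X where X is the current total.
Pile A: need g' = 1⊕1 = 0. Options: 25−1→G=0, 25−2→G=2, 25−6→G=2. Hits: 1.
Pile B: need g' = 0⊕1 = 1. Options: 9−1→G=2, 9−2→G=1, 9−5→G=1, 9−7→G=2, 9−8→G=1. Hits: 3.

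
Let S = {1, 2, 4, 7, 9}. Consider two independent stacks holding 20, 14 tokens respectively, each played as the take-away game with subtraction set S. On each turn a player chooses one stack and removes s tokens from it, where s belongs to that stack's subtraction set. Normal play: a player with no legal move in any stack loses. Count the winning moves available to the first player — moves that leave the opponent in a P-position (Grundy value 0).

All stacks use S = {1, 2, 4, 7, 9}:
n :  0  1  2  3  4  5  6  7  8  9 10 11 12 13 14 15 16 17 18 19 20
G :  0  1  2  0  1  2  0  1  2  3  4  0  1  2  0  1  2  0  1  2  3
Stack A: G(20) = 3.
Stack B: G(14) = 0.
Combined Grundy value = 3 ⊕ 0 = 3.
A winning move leaves total XOR = 0, i.e. changes one component's Grundy value g to g ⊕ X where X is the current total.
Stack A: need g' = 3⊕3 = 0. Options: 20−1→G=2, 20−2→G=1, 20−4→G=2, 20−7→G=2, 20−9→G=0. Hits: 1.
Stack B: need g' = 0⊕3 = 3. Options: 14−1→G=2, 14−2→G=1, 14−4→G=4, 14−7→G=1, 14−9→G=2. Hits: 0.

1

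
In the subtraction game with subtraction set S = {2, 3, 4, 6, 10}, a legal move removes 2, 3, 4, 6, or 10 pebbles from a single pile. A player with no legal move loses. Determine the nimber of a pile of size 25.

G(0) = 0
G(1) = mex{} = 0
G(2) = mex{0} = 1
G(3) = mex{0,0} = 1
G(4) = mex{1,0,0} = 2
G(5) = mex{1,1,0} = 2
G(6) = mex{2,1,1,0} = 3
G(7) = mex{2,2,1,0} = 3
G(8) = mex{3,2,2,1} = 0
G(9) = mex{3,3,2,1} = 0
G(10) = mex{0,3,3,2,0} = 1
G(11) = mex{0,0,3,2,0} = 1
G(12) = mex{1,0,0,3,1} = 2
G(13) = mex{1,1,0,3,1} = 2
G(14) = mex{2,1,1,0,2} = 3
G(15) = mex{2,2,1,0,2} = 3
G(16) = mex{3,2,2,1,3} = 0
G(17) = mex{3,3,2,1,3} = 0
G(18) = mex{0,3,3,2,0} = 1
G(19) = mex{0,0,3,2,0} = 1
G(20) = mex{1,0,0,3,1} = 2
G(21) = mex{1,1,0,3,1} = 2
G(22) = mex{2,1,1,0,2} = 3
G(23) = mex{2,2,1,0,2} = 3
G(24) = mex{3,2,2,1,3} = 0
G(25) = mex{3,3,2,1,3} = 0

0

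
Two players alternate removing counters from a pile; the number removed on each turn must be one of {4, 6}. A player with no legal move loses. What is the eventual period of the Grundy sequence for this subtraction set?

n :  0  1  2  3  4  5  6  7  8  9 10 11 12 13 14 15 16 17 18 19 20 21
G :  0  0  0  0  1  1  1  1  2  2  0  0  0  0  1  1  1  1  2  2  0  0
G(n+10) = G(n) holds for n = 0,…,5 (a full window of length max(S) = 6), so the sequence is purely periodic with period 10.

10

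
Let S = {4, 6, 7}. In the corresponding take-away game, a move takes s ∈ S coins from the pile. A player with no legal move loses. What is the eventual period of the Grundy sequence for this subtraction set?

n :  0  1  2  3  4  5  6  7  8  9 10 11 12 13 14 15 16 17 18 19 20 21 22 23
G :  0  0  0  0  1  1  1  1  2  2  2  0  0  0  0  1  1  1  1  2  2  2  0  0
G(n+11) = G(n) holds for n = 0,…,6 (a full window of length max(S) = 7), so the sequence is purely periodic with period 11.

11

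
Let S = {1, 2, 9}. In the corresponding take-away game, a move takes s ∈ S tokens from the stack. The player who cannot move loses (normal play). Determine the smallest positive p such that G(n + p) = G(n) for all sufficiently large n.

10

n :  0  1  2  3  4  5  6  7  8  9 10 11 12 13 14 15 16 17 18 19 20 21
G :  0  1  2  0  1  2  0  1  2  3  0  1  2  0  1  2  0  1  2  3  0  1
G(n+10) = G(n) holds for n = 0,…,8 (a full window of length max(S) = 9), so the sequence is purely periodic with period 10.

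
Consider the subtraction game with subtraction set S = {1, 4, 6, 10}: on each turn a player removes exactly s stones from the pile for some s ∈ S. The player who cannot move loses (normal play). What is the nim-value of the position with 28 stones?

0

n :  0  1  2  3  4  5  6  7  8  9 10 11 12 13 14 15 16 17 18 19 20 21 22 23 24 25 26 27 28
G :  0  1  0  1  2  0  1  0  1  2  3  2  3  4  0  1  0  1  2  0  1  0  1  2  3  2  3  4  0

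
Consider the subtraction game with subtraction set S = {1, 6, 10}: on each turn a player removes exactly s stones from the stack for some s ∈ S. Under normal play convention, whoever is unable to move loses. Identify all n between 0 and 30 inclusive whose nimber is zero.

n :  0  1  2  3  4  5  6  7  8  9 10 11 12 13 14 15 16 17 18 19 20 21 22 23 24 25 26 27 28 29 30
G :  0  1  0  1  0  1  2  0  1  0  1  0  1  2  3  2  0  1  0  1  0  1  2  0  1  0  1  0  1  2  3
P-positions are exactly the n with G(n) = 0.

0, 2, 4, 7, 9, 11, 16, 18, 20, 23, 25, 27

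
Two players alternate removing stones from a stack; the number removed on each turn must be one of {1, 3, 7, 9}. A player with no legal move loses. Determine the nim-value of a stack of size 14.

n :  0  1  2  3  4  5  6  7  8  9 10 11 12 13 14
G :  0  1  0  1  0  1  0  1  0  1  0  1  0  1  0

0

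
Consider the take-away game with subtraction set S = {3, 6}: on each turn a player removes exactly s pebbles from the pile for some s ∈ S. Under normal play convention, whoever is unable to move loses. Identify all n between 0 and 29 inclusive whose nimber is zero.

G(0) = 0
G(1) = mex{} = 0
G(2) = mex{} = 0
G(3) = mex{0} = 1
G(4) = mex{0} = 1
G(5) = mex{0} = 1
G(6) = mex{1,0} = 2
G(7) = mex{1,0} = 2
G(8) = mex{1,0} = 2
G(9) = mex{2,1} = 0
G(10) = mex{2,1} = 0
G(11) = mex{2,1} = 0
G(12) = mex{0,2} = 1
G(13) = mex{0,2} = 1
G(14) = mex{0,2} = 1
G(15) = mex{1,0} = 2
G(16) = mex{1,0} = 2
G(17) = mex{1,0} = 2
G(18) = mex{2,1} = 0
G(19) = mex{2,1} = 0
G(20) = mex{2,1} = 0
G(21) = mex{0,2} = 1
G(22) = mex{0,2} = 1
G(23) = mex{0,2} = 1
G(24) = mex{1,0} = 2
G(25) = mex{1,0} = 2
G(26) = mex{1,0} = 2
G(27) = mex{2,1} = 0
G(28) = mex{2,1} = 0
G(29) = mex{2,1} = 0
P-positions are exactly the n with G(n) = 0.

0, 1, 2, 9, 10, 11, 18, 19, 20, 27, 28, 29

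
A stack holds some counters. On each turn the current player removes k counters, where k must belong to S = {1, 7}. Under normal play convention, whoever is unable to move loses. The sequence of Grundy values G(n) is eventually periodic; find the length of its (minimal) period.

G(0) = 0
G(1) = mex{0} = 1
G(2) = mex{1} = 0
G(3) = mex{0} = 1
G(4) = mex{1} = 0
G(5) = mex{0} = 1
G(6) = mex{1} = 0
G(7) = mex{0,0} = 1
G(8) = mex{1,1} = 0
G(9) = mex{0,0} = 1
G(10) = mex{1,1} = 0
G(11) = mex{0,0} = 1
G(12) = mex{1,1} = 0
G(13) = mex{0,0} = 1
G(14) = mex{1,1} = 0
G(n+2) = G(n) holds for n = 0,…,6 (a full window of length max(S) = 7), so the sequence is purely periodic with period 2.

2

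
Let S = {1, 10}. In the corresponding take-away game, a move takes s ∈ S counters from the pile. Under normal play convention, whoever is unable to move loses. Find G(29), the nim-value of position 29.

1

G(0) = 0
G(1) = mex{0} = 1
G(2) = mex{1} = 0
G(3) = mex{0} = 1
G(4) = mex{1} = 0
G(5) = mex{0} = 1
G(6) = mex{1} = 0
G(7) = mex{0} = 1
G(8) = mex{1} = 0
G(9) = mex{0} = 1
G(10) = mex{1,0} = 2
G(11) = mex{2,1} = 0
G(12) = mex{0,0} = 1
G(13) = mex{1,1} = 0
G(14) = mex{0,0} = 1
G(15) = mex{1,1} = 0
G(16) = mex{0,0} = 1
G(17) = mex{1,1} = 0
G(18) = mex{0,0} = 1
G(19) = mex{1,1} = 0
G(20) = mex{0,2} = 1
G(21) = mex{1,0} = 2
G(22) = mex{2,1} = 0
G(23) = mex{0,0} = 1
G(24) = mex{1,1} = 0
G(25) = mex{0,0} = 1
G(26) = mex{1,1} = 0
G(27) = mex{0,0} = 1
G(28) = mex{1,1} = 0
G(29) = mex{0,0} = 1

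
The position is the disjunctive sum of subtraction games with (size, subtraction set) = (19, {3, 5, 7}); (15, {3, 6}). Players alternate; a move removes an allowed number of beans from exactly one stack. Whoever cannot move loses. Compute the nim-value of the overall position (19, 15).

1

Stack A, S = {3, 5, 7}:
G(0) = 0
G(1) = mex{} = 0
G(2) = mex{} = 0
G(3) = mex{0} = 1
G(4) = mex{0} = 1
G(5) = mex{0,0} = 1
G(6) = mex{1,0} = 2
G(7) = mex{1,0,0} = 2
G(8) = mex{1,1,0} = 2
G(9) = mex{2,1,0} = 3
G(10) = mex{2,1,1} = 0
G(11) = mex{2,2,1} = 0
G(12) = mex{3,2,1} = 0
G(13) = mex{0,2,2} = 1
G(14) = mex{0,3,2} = 1
G(15) = mex{0,0,2} = 1
G(16) = mex{1,0,3} = 2
G(17) = mex{1,0,0} = 2
G(18) = mex{1,1,0} = 2
G(19) = mex{2,1,0} = 3
G_A(19) = 3.
Stack B, S = {3, 6}:
n :  0  1  2  3  4  5  6  7  8  9 10 11 12 13 14 15
G :  0  0  0  1  1  1  2  2  2  0  0  0  1  1  1  2
G_B(15) = 2.
Combined Grundy value = 3 ⊕ 2 = 1.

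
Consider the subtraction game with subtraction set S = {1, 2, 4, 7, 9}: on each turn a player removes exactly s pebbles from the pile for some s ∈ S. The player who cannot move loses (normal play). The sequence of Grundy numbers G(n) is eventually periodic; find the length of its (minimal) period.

11

n :  0  1  2  3  4  5  6  7  8  9 10 11 12 13 14 15 16 17 18 19 20 21 22 23
G :  0  1  2  0  1  2  0  1  2  3  4  0  1  2  0  1  2  0  1  2  3  4  0  1
G(n+11) = G(n) holds for n = 0,…,8 (a full window of length max(S) = 9), so the sequence is purely periodic with period 11.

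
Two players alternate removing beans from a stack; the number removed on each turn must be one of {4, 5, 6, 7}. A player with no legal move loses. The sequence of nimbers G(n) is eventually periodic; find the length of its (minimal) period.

11

G(0) = 0
G(1) = mex{} = 0
G(2) = mex{} = 0
G(3) = mex{} = 0
G(4) = mex{0} = 1
G(5) = mex{0,0} = 1
G(6) = mex{0,0,0} = 1
G(7) = mex{0,0,0,0} = 1
G(8) = mex{1,0,0,0} = 2
G(9) = mex{1,1,0,0} = 2
G(10) = mex{1,1,1,0} = 2
G(11) = mex{1,1,1,1} = 0
G(12) = mex{2,1,1,1} = 0
G(13) = mex{2,2,1,1} = 0
G(14) = mex{2,2,2,1} = 0
G(15) = mex{0,2,2,2} = 1
G(16) = mex{0,0,2,2} = 1
G(17) = mex{0,0,0,2} = 1
G(18) = mex{0,0,0,0} = 1
G(19) = mex{1,0,0,0} = 2
G(20) = mex{1,1,0,0} = 2
G(21) = mex{1,1,1,0} = 2
G(22) = mex{1,1,1,1} = 0
G(23) = mex{2,1,1,1} = 0
G(n+11) = G(n) holds for n = 0,…,6 (a full window of length max(S) = 7), so the sequence is purely periodic with period 11.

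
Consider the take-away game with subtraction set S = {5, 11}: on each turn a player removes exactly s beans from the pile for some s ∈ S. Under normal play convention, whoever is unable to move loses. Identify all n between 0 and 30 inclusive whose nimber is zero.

n :  0  1  2  3  4  5  6  7  8  9 10 11 12 13 14 15 16 17 18 19 20 21 22 23 24 25 26 27 28 29 30
G :  0  0  0  0  0  1  1  1  1  1  0  2  2  2  2  1  0  0  0  0  0  1  1  1  1  1  0  2  2  2  2
P-positions are exactly the n with G(n) = 0.

0, 1, 2, 3, 4, 10, 16, 17, 18, 19, 20, 26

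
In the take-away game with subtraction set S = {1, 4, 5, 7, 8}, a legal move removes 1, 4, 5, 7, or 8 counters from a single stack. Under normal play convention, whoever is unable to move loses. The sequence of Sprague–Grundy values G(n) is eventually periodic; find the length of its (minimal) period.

n :  0  1  2  3  4  5  6  7  8  9 10 11 12 13 14 15 16 17 18 19 20 21 22 23
G :  0  1  0  1  2  3  2  3  4  5  4  0  1  0  1  2  3  2  3  4  5  4  0  1
G(n+11) = G(n) holds for n = 0,…,7 (a full window of length max(S) = 8), so the sequence is purely periodic with period 11.

11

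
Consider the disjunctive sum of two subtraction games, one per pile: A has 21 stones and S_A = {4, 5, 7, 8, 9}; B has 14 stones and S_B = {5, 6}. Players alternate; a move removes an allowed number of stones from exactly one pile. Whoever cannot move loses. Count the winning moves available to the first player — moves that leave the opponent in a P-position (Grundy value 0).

3

Pile A, S = {4, 5, 7, 8, 9}:
G(0) = 0
G(1) = mex{} = 0
G(2) = mex{} = 0
G(3) = mex{} = 0
G(4) = mex{0} = 1
G(5) = mex{0,0} = 1
G(6) = mex{0,0} = 1
G(7) = mex{0,0,0} = 1
G(8) = mex{1,0,0,0} = 2
G(9) = mex{1,1,0,0,0} = 2
G(10) = mex{1,1,0,0,0} = 2
G(11) = mex{1,1,1,0,0} = 2
G(12) = mex{2,1,1,1,0} = 3
G(13) = mex{2,2,1,1,1} = 0
G(14) = mex{2,2,1,1,1} = 0
G(15) = mex{2,2,2,1,1} = 0
G(16) = mex{3,2,2,2,1} = 0
G(17) = mex{0,3,2,2,2} = 1
G(18) = mex{0,0,2,2,2} = 1
G(19) = mex{0,0,3,2,2} = 1
G(20) = mex{0,0,0,3,2} = 1
G(21) = mex{1,0,0,0,3} = 2
G_A(21) = 2.
Pile B, S = {5, 6}:
G(0) = 0
G(1) = mex{} = 0
G(2) = mex{} = 0
G(3) = mex{} = 0
G(4) = mex{} = 0
G(5) = mex{0} = 1
G(6) = mex{0,0} = 1
G(7) = mex{0,0} = 1
G(8) = mex{0,0} = 1
G(9) = mex{0,0} = 1
G(10) = mex{1,0} = 2
G(11) = mex{1,1} = 0
G(12) = mex{1,1} = 0
G(13) = mex{1,1} = 0
G(14) = mex{1,1} = 0
G_B(14) = 0.
Combined Grundy value = 2 ⊕ 0 = 2.
A winning move leaves total XOR = 0, i.e. changes one component's Grundy value g to g ⊕ X where X is the current total.
Pile A: need g' = 2⊕2 = 0. Options: 21−4→G=1, 21−5→G=0, 21−7→G=0, 21−8→G=0, 21−9→G=3. Hits: 3.
Pile B: need g' = 0⊕2 = 2. Options: 14−5→G=1, 14−6→G=1. Hits: 0.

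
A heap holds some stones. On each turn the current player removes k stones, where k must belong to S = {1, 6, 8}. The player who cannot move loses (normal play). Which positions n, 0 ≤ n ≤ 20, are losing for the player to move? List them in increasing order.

0, 2, 4, 7, 9, 11, 14, 16, 18

n :  0  1  2  3  4  5  6  7  8  9 10 11 12 13 14 15 16 17 18 19 20
G :  0  1  0  1  0  1  2  0  1  0  1  0  1  2  0  1  0  1  0  1  2
P-positions are exactly the n with G(n) = 0.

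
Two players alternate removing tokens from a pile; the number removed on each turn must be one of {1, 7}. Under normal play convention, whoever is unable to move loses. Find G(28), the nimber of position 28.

0

n :  0  1  2  3  4  5  6  7  8  9 10 11 12 13 14 15 16 17 18 19 20 21 22 23 24 25 26 27 28
G :  0  1  0  1  0  1  0  1  0  1  0  1  0  1  0  1  0  1  0  1  0  1  0  1  0  1  0  1  0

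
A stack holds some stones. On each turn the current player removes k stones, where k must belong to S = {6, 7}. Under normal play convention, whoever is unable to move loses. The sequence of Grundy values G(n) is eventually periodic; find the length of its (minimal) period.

G(0) = 0
G(1) = mex{} = 0
G(2) = mex{} = 0
G(3) = mex{} = 0
G(4) = mex{} = 0
G(5) = mex{} = 0
G(6) = mex{0} = 1
G(7) = mex{0,0} = 1
G(8) = mex{0,0} = 1
G(9) = mex{0,0} = 1
G(10) = mex{0,0} = 1
G(11) = mex{0,0} = 1
G(12) = mex{1,0} = 2
G(13) = mex{1,1} = 0
G(14) = mex{1,1} = 0
G(15) = mex{1,1} = 0
G(16) = mex{1,1} = 0
G(17) = mex{1,1} = 0
G(18) = mex{2,1} = 0
G(19) = mex{0,2} = 1
G(20) = mex{0,0} = 1
G(21) = mex{0,0} = 1
G(22) = mex{0,0} = 1
G(23) = mex{0,0} = 1
G(24) = mex{0,0} = 1
G(25) = mex{1,0} = 2
G(26) = mex{1,1} = 0
G(27) = mex{1,1} = 0
G(n+13) = G(n) holds for n = 0,…,6 (a full window of length max(S) = 7), so the sequence is purely periodic with period 13.

13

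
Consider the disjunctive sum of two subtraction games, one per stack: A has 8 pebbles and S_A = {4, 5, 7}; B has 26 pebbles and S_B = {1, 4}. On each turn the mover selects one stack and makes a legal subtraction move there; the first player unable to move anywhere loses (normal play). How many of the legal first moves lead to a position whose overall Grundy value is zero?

1

Stack A, S = {4, 5, 7}:
n : 0 1 2 3 4 5 6 7 8
G : 0 0 0 0 1 1 1 1 2
G_A(8) = 2.
Stack B, S = {1, 4}:
n :  0  1  2  3  4  5  6  7  8  9 10 11 12 13 14 15 16 17 18 19 20 21 22 23 24 25 26
G :  0  1  0  1  2  0  1  0  1  2  0  1  0  1  2  0  1  0  1  2  0  1  0  1  2  0  1
G_B(26) = 1.
Combined Grundy value = 2 ⊕ 1 = 3.
A winning move leaves total XOR = 0, i.e. changes one component's Grundy value g to g ⊕ X where X is the current total.
Stack A: need g' = 2⊕3 = 1. Options: 8−4→G=1, 8−5→G=0, 8−7→G=0. Hits: 1.
Stack B: need g' = 1⊕3 = 2. Options: 26−1→G=0, 26−4→G=0. Hits: 0.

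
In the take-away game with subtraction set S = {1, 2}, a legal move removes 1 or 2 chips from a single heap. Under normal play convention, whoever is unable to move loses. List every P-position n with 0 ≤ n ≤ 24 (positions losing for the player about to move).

0, 3, 6, 9, 12, 15, 18, 21, 24

n :  0  1  2  3  4  5  6  7  8  9 10 11 12 13 14 15 16 17 18 19 20 21 22 23 24
G :  0  1  2  0  1  2  0  1  2  0  1  2  0  1  2  0  1  2  0  1  2  0  1  2  0
P-positions are exactly the n with G(n) = 0.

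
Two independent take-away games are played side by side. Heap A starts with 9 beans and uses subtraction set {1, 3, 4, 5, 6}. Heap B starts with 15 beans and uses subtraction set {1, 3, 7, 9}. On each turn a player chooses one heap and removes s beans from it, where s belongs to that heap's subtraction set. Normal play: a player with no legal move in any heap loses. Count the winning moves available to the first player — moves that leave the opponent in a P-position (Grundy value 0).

5

Heap A, S = {1, 3, 4, 5, 6}:
n : 0 1 2 3 4 5 6 7 8 9
G : 0 1 0 1 2 3 2 3 4 0
G_A(9) = 0.
Heap B, S = {1, 3, 7, 9}:
G(0) = 0
G(1) = mex{0} = 1
G(2) = mex{1} = 0
G(3) = mex{0,0} = 1
G(4) = mex{1,1} = 0
G(5) = mex{0,0} = 1
G(6) = mex{1,1} = 0
G(7) = mex{0,0,0} = 1
G(8) = mex{1,1,1} = 0
G(9) = mex{0,0,0,0} = 1
G(10) = mex{1,1,1,1} = 0
G(11) = mex{0,0,0,0} = 1
G(12) = mex{1,1,1,1} = 0
G(13) = mex{0,0,0,0} = 1
G(14) = mex{1,1,1,1} = 0
G(15) = mex{0,0,0,0} = 1
G_B(15) = 1.
Combined Grundy value = 0 ⊕ 1 = 1.
A winning move leaves total XOR = 0, i.e. changes one component's Grundy value g to g ⊕ X where X is the current total.
Heap A: need g' = 0⊕1 = 1. Options: 9−1→G=4, 9−3→G=2, 9−4→G=3, 9−5→G=2, 9−6→G=1. Hits: 1.
Heap B: need g' = 1⊕1 = 0. Options: 15−1→G=0, 15−3→G=0, 15−7→G=0, 15−9→G=0. Hits: 4.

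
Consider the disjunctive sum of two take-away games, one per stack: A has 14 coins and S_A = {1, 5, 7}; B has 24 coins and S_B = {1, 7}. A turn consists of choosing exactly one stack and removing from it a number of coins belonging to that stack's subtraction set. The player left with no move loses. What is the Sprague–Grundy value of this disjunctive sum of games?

0

Stack A, S = {1, 5, 7}:
G(0) = 0
G(1) = mex{0} = 1
G(2) = mex{1} = 0
G(3) = mex{0} = 1
G(4) = mex{1} = 0
G(5) = mex{0,0} = 1
G(6) = mex{1,1} = 0
G(7) = mex{0,0,0} = 1
G(8) = mex{1,1,1} = 0
G(9) = mex{0,0,0} = 1
G(10) = mex{1,1,1} = 0
G(11) = mex{0,0,0} = 1
G(12) = mex{1,1,1} = 0
G(13) = mex{0,0,0} = 1
G(14) = mex{1,1,1} = 0
G_A(14) = 0.
Stack B, S = {1, 7}:
n :  0  1  2  3  4  5  6  7  8  9 10 11 12 13 14 15 16 17 18 19 20 21 22 23 24
G :  0  1  0  1  0  1  0  1  0  1  0  1  0  1  0  1  0  1  0  1  0  1  0  1  0
G_B(24) = 0.
Combined Grundy value = 0 ⊕ 0 = 0.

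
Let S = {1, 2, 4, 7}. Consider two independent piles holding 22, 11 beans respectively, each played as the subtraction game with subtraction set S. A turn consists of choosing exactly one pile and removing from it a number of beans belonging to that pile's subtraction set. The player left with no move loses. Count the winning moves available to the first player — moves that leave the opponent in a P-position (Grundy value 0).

All piles use S = {1, 2, 4, 7}:
G(0) = 0
G(1) = mex{0} = 1
G(2) = mex{1,0} = 2
G(3) = mex{2,1} = 0
G(4) = mex{0,2,0} = 1
G(5) = mex{1,0,1} = 2
G(6) = mex{2,1,2} = 0
G(7) = mex{0,2,0,0} = 1
G(8) = mex{1,0,1,1} = 2
G(9) = mex{2,1,2,2} = 0
G(10) = mex{0,2,0,0} = 1
G(11) = mex{1,0,1,1} = 2
G(12) = mex{2,1,2,2} = 0
G(13) = mex{0,2,0,0} = 1
G(14) = mex{1,0,1,1} = 2
G(15) = mex{2,1,2,2} = 0
G(16) = mex{0,2,0,0} = 1
G(17) = mex{1,0,1,1} = 2
G(18) = mex{2,1,2,2} = 0
G(19) = mex{0,2,0,0} = 1
G(20) = mex{1,0,1,1} = 2
G(21) = mex{2,1,2,2} = 0
G(22) = mex{0,2,0,0} = 1
Pile A: G(22) = 1.
Pile B: G(11) = 2.
Combined Grundy value = 1 ⊕ 2 = 3.
A winning move leaves total XOR = 0, i.e. changes one component's Grundy value g to g ⊕ X where X is the current total.
Pile A: need g' = 1⊕3 = 2. Options: 22−1→G=0, 22−2→G=2, 22−4→G=0, 22−7→G=0. Hits: 1.
Pile B: need g' = 2⊕3 = 1. Options: 11−1→G=1, 11−2→G=0, 11−4→G=1, 11−7→G=1. Hits: 3.

4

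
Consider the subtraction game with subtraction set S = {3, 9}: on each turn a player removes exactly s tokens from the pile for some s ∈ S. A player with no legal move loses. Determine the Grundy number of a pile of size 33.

1

G(0) = 0
G(1) = mex{} = 0
G(2) = mex{} = 0
G(3) = mex{0} = 1
G(4) = mex{0} = 1
G(5) = mex{0} = 1
G(6) = mex{1} = 0
G(7) = mex{1} = 0
G(8) = mex{1} = 0
G(9) = mex{0,0} = 1
G(10) = mex{0,0} = 1
G(11) = mex{0,0} = 1
G(12) = mex{1,1} = 0
G(13) = mex{1,1} = 0
G(14) = mex{1,1} = 0
G(15) = mex{0,0} = 1
G(16) = mex{0,0} = 1
G(17) = mex{0,0} = 1
G(18) = mex{1,1} = 0
G(19) = mex{1,1} = 0
G(20) = mex{1,1} = 0
G(21) = mex{0,0} = 1
G(22) = mex{0,0} = 1
G(23) = mex{0,0} = 1
G(24) = mex{1,1} = 0
G(25) = mex{1,1} = 0
G(26) = mex{1,1} = 0
G(27) = mex{0,0} = 1
G(28) = mex{0,0} = 1
G(29) = mex{0,0} = 1
G(30) = mex{1,1} = 0
G(31) = mex{1,1} = 0
G(32) = mex{1,1} = 0
G(33) = mex{0,0} = 1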